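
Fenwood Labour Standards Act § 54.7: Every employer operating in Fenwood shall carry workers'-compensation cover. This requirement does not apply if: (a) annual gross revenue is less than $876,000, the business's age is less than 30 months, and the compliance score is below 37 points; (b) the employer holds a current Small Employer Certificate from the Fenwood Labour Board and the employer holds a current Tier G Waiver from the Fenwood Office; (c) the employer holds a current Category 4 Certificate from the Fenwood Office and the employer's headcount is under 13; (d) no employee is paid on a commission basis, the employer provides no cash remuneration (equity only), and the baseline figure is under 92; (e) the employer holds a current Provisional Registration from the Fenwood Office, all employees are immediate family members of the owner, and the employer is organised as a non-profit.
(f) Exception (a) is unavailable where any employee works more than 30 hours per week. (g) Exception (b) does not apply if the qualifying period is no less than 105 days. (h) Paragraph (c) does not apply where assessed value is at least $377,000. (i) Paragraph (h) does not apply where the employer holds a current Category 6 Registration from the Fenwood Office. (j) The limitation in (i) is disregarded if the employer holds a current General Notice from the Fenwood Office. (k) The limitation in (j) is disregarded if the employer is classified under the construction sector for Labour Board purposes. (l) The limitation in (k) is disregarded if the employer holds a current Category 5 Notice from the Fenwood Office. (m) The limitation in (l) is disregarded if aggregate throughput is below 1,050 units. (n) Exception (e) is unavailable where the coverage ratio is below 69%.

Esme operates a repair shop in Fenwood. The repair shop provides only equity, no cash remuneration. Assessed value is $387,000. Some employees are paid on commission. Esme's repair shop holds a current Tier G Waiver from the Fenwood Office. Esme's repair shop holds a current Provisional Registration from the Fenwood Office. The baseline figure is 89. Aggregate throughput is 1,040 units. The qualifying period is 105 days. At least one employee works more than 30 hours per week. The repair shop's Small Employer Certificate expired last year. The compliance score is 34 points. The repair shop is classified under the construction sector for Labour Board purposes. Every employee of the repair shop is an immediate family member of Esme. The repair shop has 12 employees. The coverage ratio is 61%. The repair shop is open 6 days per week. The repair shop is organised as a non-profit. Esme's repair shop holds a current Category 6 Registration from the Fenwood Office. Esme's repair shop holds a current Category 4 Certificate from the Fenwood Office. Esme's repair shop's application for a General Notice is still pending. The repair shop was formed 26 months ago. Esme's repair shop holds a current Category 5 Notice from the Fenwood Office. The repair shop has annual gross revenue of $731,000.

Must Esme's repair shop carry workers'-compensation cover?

No — exception (c) applies; Esme's repair shop is not required to carry workers'-compensation cover.

Exception (a) is satisfied on its face — annual gross revenue is $731,000, less than the $876,000 limit; the business's age is 26 months, less than the 30 months limit; the compliance score is 34 points, below the 37 points limit. However, paragraph (f) must be considered: (f) operates — at least one employee exceeds 30 hours/week. So (a) is unavailable.
Exception (b) requires that the employer holds a current Small Employer Certificate from the Fenwood Labour Board; but the Small Employer Certificate has expired, so (b) is unavailable.
Exception (c): a current Category 4 Certificate is held; the employer's headcount is 12, under the 13 limit — every condition holds. As to paragraphs (h)–(m): (h) would limit (c) — assessed value is $387,000, meeting the $377,000 threshold — but (i) sets (h) aside: (i) operates against (h): a current Category 6 Registration is held. (j) is not engaged (no current General Notice is held), so (i) stands. Exception (c) stands.
Exception (d) fails — some employees are paid on commission.
Exception (e) is satisfied on its face — a current Provisional Registration is held; every employee is an immediate family member; the employer is a non-profit. However, paragraph (n) must be considered: (n) is triggered — the coverage ratio is 61%, below the 69% limit. So (e) is unavailable.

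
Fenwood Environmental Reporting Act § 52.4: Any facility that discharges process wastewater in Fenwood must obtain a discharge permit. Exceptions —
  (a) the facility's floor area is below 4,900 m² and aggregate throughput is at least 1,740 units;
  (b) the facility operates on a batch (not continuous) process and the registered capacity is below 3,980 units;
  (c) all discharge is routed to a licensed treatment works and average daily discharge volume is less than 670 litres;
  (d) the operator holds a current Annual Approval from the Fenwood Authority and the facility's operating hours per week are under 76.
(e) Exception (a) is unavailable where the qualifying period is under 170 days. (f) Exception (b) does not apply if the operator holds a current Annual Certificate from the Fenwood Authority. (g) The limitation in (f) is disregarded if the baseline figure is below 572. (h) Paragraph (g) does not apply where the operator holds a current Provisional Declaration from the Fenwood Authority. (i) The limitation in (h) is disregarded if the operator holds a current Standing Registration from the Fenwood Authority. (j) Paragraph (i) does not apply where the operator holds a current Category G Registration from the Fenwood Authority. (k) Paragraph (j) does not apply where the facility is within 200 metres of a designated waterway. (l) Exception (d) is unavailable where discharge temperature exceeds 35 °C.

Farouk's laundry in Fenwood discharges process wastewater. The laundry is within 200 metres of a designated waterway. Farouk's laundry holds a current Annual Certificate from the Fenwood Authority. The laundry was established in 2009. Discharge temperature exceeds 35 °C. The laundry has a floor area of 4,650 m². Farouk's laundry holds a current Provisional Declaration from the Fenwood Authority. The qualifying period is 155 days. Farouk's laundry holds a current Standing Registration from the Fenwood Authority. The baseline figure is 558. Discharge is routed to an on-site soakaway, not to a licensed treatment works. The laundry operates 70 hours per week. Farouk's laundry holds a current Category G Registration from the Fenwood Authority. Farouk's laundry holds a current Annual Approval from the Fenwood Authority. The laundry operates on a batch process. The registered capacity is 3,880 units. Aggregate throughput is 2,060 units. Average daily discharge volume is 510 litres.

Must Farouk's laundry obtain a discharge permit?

No — exception (b) applies; Farouk's laundry is not required to obtain a discharge permit.

Exception (a) is satisfied on its face — the facility's floor area is 4,650 m², below the 4,900 m² limit; aggregate throughput is 2,060 units, meeting the 1,740 units threshold. But: (e) operates against (a): the qualifying period is 155 days, under the 170 days limit. Exception (a) does not apply.
Exception (b) is satisfied on its face — the facility operates on a batch process; the registered capacity is 3,880 units, below the 3,980 units limit. Considering the limiting provisions: (f) is triggered (a current Annual Certificate is held), but is overridden by (g): (g) applies — the baseline figure is 558, below the 572 limit. (h) is triggered (a current Provisional Declaration is held), but is displaced by (i): (i) operates against (h): a current Standing Registration is held. (j) would limit (i) — a current Category G Registration is held — but (k) sets (j) aside: (k) operates — the laundry is within 200 m of a designated waterway. (b) remains available.
Exception (c) does not apply: discharge is not routed to a licensed treatment works.
Exception (d)'s conditions are all satisfied: a current Annual Approval is held; the facility's operating hours per week are 70, under the 76 limit. But: (l) operates against (d): discharge temperature exceeds 35 °C. So (d) is unavailable.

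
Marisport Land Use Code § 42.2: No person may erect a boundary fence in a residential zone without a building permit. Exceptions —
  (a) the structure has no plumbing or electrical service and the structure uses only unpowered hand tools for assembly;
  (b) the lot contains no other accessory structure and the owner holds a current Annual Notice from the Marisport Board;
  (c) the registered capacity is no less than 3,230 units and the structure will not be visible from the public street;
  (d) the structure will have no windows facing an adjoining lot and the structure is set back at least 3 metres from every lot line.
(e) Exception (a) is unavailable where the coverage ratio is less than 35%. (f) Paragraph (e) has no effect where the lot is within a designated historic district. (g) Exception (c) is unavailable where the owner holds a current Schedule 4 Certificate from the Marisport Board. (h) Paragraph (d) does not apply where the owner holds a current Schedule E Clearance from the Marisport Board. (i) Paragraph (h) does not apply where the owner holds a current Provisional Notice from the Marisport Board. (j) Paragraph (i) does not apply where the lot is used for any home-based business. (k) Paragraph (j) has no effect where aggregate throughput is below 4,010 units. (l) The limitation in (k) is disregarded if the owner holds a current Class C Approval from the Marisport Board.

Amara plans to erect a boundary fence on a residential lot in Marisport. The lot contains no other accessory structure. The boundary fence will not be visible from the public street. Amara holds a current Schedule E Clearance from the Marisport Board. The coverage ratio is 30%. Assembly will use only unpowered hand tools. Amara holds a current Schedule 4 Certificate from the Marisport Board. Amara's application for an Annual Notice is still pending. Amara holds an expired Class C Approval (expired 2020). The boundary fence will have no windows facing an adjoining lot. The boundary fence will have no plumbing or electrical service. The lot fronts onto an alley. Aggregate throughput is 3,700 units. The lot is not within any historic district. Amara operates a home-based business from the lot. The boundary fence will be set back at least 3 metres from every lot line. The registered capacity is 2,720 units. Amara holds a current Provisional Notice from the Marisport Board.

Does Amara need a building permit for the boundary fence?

No — exception (d) applies; Amara does not need a building permit.

Exception (a) is satisfied on its face — there is no plumbing or electrical service; assembly uses only hand tools. Turning to paragraphs (e)–(f): (e) operates against (a): the coverage ratio is 30%, less than the 35% limit. (f) is inapplicable (the lot is not in a historic district), so (e) stands. Exception (a) does not apply.
Exception (b) does not apply: the Annual Notice is not current.
Exception (c) fails — the registered capacity is 2,720 units, short of 3,230 units.
Exception (d)'s conditions are all satisfied: no windows face an adjoining lot; the setback is at least 3 m on every side. As to paragraphs (h)–(l): (h) would limit (d) — a current Schedule E Clearance is held — but (i) sets (h) aside: (i) applies — a current Provisional Notice is held. (j) would limit (i) — a home-based business operates on the lot — but (k) sets (j) aside: (k) is triggered — aggregate throughput is 3,700 units, below the 4,010 units limit. (l), which would lift (k), is inapplicable — no current Class C Approval is held. (d) remains available.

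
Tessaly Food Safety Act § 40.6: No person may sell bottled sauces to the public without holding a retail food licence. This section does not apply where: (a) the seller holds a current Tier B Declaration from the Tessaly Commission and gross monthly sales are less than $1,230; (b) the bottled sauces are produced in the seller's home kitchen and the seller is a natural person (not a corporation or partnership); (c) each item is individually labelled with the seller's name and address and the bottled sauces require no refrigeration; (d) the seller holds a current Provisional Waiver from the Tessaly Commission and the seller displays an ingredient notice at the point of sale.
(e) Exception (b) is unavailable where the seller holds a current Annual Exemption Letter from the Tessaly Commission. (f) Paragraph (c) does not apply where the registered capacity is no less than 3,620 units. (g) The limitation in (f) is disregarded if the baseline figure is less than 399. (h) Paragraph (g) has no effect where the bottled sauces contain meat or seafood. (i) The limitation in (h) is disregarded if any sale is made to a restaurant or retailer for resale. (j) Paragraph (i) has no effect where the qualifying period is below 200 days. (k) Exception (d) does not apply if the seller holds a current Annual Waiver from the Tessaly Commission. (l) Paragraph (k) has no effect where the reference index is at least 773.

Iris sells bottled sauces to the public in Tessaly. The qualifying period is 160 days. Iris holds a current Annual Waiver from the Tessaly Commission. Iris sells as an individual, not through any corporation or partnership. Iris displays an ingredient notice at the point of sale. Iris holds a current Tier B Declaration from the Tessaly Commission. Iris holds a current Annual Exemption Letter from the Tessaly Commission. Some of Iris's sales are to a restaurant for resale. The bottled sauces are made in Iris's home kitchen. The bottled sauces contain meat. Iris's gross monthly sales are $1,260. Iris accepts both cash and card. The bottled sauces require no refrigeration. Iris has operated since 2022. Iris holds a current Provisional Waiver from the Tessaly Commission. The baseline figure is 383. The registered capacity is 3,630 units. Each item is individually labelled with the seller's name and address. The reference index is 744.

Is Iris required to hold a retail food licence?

Exception (a) does not apply: gross monthly sales are $1,260, not less than $1,230.
All of (b)'s requirements are met (the bottled sauces are home-kitchen produced; the seller is a natural person). But applying paragraph (e): (e) operates against (b): a current Annual Exemption Letter is held. Exception (b) does not apply.
All of (c)'s requirements are met (items are individually labelled; the bottled sauces are shelf-stable). But applying paragraphs (f)–(j): (f) operates against (c): the registered capacity is 3,630 units, meeting the 3,620 units threshold. (g) operates (the baseline figure is 383, less than the 399 limit), but yields to (h): (h) operates against (g): the bottled sauces contain meat. (i) would limit (h) — some sales are to a restaurant for resale — but (j) sets (i) aside: (j) operates against (i): the qualifying period is 160 days, below the 200 days limit. Exception (c) does not apply.
Exception (d) is satisfied on its face — a current Provisional Waiver is held; an ingredient notice is displayed. However, paragraphs (k)–(l) must be considered: (k) operates against (d): a current Annual Waiver is held. (l) is not engaged (the reference index is 744, short of 773), so (k) stands. So (d) is unavailable.
None of the exceptions is available; § 40.6 applies in full.

Yes — Iris must hold a retail food licence.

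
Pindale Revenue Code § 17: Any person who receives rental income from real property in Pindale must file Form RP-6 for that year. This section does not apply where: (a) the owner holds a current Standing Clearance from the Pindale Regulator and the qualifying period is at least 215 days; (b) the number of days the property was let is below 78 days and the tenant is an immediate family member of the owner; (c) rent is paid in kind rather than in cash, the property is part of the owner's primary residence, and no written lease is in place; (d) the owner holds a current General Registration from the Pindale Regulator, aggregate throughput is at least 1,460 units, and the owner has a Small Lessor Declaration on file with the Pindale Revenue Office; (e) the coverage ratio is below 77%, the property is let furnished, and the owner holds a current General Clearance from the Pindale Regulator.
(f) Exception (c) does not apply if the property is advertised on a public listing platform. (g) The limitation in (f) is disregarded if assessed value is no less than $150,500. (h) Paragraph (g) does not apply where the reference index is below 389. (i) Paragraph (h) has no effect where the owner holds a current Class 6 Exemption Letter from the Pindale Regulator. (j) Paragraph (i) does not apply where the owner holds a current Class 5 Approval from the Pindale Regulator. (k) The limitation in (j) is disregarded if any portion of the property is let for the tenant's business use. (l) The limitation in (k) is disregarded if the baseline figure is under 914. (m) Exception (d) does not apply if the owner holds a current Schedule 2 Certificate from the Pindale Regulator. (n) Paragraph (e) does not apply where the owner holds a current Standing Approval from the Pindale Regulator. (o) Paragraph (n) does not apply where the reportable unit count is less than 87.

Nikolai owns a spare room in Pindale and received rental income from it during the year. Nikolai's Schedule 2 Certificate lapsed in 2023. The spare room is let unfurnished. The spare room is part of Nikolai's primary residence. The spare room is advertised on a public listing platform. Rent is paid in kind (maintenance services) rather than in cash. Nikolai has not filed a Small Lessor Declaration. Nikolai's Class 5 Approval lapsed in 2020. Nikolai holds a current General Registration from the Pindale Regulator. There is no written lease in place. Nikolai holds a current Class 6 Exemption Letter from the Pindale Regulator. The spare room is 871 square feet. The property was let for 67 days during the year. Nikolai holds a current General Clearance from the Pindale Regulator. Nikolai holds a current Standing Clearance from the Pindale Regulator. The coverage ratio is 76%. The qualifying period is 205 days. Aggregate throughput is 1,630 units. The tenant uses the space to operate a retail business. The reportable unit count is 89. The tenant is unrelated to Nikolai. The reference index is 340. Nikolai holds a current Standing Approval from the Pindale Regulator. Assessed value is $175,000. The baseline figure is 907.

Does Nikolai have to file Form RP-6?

No — exception (c) applies; Nikolai is not required to file Form RP-6.

Exception (a) requires that the qualifying period is at least 215 days; but the qualifying period is 205 days, short of 215 days, so (a) is unavailable.
Exception (b) does not apply: the tenant is unrelated to the owner.
Exception (c): rent is paid in kind; the spare room is part of the primary residence; there is no written lease — every condition holds. Under paragraphs (f)–(l): (f) is triggered (the property is publicly advertised), but is displaced by (g): (g) operates against (f): assessed value is $175,000, meeting the $150,500 threshold. (h) is engaged (the reference index is 340, below the 389 limit), but yields to (i): (i) operates — a current Class 6 Exemption Letter is held. (j), which would lift (i), is not triggered — there is no Class 5 Approval in force. Exception (c) stands.
Exception (d) does not apply: no Small Lessor Declaration is on file.
Exception (e) does not apply: the property is let unfurnished.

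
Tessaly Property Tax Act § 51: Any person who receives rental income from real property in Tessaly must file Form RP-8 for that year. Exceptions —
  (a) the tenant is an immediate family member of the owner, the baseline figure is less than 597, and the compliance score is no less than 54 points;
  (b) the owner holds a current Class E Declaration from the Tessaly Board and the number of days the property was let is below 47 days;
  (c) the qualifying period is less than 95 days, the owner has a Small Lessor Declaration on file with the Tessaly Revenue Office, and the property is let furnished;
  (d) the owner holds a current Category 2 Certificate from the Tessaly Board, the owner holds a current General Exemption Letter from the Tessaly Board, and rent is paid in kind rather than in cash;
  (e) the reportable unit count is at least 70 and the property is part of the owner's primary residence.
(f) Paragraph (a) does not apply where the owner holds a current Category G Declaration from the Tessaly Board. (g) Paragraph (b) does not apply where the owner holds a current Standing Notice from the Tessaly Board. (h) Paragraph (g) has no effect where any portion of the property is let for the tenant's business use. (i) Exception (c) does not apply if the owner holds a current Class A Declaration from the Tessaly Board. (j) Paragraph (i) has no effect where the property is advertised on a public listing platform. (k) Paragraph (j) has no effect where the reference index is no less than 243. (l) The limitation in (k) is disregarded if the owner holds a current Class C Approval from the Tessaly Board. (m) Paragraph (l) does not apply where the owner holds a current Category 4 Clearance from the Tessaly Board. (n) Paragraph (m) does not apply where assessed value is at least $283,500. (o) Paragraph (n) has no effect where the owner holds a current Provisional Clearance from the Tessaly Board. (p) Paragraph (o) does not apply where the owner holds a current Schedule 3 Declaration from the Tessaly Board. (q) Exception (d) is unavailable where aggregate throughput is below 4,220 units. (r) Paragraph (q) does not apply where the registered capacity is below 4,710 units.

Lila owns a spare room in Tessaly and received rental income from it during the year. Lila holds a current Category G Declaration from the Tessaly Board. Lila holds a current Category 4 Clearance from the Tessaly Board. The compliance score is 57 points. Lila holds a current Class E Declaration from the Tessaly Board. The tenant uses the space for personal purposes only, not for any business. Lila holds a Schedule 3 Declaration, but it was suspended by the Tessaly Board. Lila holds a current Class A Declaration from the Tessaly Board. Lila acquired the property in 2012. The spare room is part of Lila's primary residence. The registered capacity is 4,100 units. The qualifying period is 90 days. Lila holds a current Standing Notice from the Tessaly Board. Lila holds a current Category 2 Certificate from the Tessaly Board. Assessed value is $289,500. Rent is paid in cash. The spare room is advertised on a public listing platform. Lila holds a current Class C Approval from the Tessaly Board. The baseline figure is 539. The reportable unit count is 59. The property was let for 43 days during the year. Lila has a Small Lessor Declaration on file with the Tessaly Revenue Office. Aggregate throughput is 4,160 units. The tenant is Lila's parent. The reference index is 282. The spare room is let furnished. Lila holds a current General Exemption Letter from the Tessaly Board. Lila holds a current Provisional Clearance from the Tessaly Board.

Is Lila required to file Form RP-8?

Yes — Lila must file Form RP-8.

Exception (a): the tenant is an immediate family member; the baseline figure is 539, less than the 597 limit; the compliance score is 57 points, meeting the 54 points threshold — every condition holds. Turning to paragraph (f): (f) operates against (a): a current Category G Declaration is held. So (a) is unavailable.
Exception (b) is satisfied on its face — a current Class E Declaration is held; the number of days the property was let is 43 days, below the 47 days limit. But applying paragraphs (g)–(h): (g) operates against (b): a current Standing Notice is held. (h), which would lift (g), is not engaged — the space is used for personal purposes only. Exception (b) does not apply.
Exception (c) is satisfied on its face — the qualifying period is 90 days, less than the 95 days limit; a Small Lessor Declaration is on file; the property is let furnished. But applying paragraphs (i)–(p): (i) operates against (c): a current Class A Declaration is held. (j) would limit (i) — the property is publicly advertised — but (k) sets (j) aside: (k) is triggered — the reference index is 282, meeting the 243 threshold. (l) would limit (k) — a current Class C Approval is held — but (m) sets (l) aside: (m) operates against (l): a current Category 4 Clearance is held. (n) is engaged (assessed value is $289,500, meeting the $283,500 threshold), but is displaced by (o): (o) applies — a current Provisional Clearance is held. (p) is inapplicable (there is no Schedule 3 Declaration in force), so (o) stands. So (c) is unavailable.
Exception (d) does not apply: rent is paid in cash.
Exception (e) does not apply: the reportable unit count is 59, short of 70.
No exception applies. The general rule governs.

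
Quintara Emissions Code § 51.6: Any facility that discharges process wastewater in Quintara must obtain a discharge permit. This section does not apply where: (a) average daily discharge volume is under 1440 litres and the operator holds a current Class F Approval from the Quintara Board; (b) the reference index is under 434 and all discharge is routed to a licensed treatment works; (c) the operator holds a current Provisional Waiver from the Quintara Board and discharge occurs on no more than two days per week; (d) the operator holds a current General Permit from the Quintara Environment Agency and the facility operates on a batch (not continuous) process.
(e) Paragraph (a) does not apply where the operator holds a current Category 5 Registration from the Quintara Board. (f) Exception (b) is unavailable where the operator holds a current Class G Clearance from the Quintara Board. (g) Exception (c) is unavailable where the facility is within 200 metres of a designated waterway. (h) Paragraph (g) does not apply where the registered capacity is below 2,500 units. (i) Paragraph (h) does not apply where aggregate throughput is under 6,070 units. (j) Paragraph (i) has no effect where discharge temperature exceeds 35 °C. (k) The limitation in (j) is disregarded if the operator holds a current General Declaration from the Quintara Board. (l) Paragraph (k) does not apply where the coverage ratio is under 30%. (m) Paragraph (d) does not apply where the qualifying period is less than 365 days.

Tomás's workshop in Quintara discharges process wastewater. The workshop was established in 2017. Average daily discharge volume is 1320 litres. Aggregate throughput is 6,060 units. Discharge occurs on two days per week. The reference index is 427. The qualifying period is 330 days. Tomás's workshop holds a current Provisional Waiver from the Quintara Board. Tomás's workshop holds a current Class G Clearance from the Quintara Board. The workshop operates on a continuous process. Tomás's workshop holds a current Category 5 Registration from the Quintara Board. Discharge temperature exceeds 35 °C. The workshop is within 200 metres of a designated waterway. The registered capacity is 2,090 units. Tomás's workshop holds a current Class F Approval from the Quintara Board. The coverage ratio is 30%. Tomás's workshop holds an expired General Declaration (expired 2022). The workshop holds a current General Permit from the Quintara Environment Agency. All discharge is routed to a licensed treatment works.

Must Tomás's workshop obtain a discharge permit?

No — exception (c) applies; Tomás's workshop is not required to obtain a discharge permit.

Exception (a)'s conditions are all satisfied: average daily discharge volume is 1320 litres, under the 1440 litres limit; a current Class F Approval is held. Turning to paragraph (e): (e) applies — a current Category 5 Registration is held. Exception (a) does not apply.
Exception (b) is satisfied on its face — the reference index is 427, under the 434 limit; discharge is routed to a licensed treatment works. However, paragraph (f) must be considered: (f) applies — a current Class G Clearance is held. So (b) is unavailable.
Exception (c) is satisfied on its face — a current Provisional Waiver is held; discharge occurs on no more than two days per week. Considering the limiting provisions: (g) is triggered (the workshop is within 200 m of a designated waterway), but yields to (h): (h) operates against (g): the registered capacity is 2,090 units, below the 2,500 units limit. (i) operates (aggregate throughput is 6,060 units, under the 6,070 units limit), but is set aside by (j): (j) is triggered — discharge temperature exceeds 35 °C. (k), which would lift (j), is not triggered — there is no General Declaration in force. Exception (c) stands.
Exception (d) fails — the facility operates on a continuous process.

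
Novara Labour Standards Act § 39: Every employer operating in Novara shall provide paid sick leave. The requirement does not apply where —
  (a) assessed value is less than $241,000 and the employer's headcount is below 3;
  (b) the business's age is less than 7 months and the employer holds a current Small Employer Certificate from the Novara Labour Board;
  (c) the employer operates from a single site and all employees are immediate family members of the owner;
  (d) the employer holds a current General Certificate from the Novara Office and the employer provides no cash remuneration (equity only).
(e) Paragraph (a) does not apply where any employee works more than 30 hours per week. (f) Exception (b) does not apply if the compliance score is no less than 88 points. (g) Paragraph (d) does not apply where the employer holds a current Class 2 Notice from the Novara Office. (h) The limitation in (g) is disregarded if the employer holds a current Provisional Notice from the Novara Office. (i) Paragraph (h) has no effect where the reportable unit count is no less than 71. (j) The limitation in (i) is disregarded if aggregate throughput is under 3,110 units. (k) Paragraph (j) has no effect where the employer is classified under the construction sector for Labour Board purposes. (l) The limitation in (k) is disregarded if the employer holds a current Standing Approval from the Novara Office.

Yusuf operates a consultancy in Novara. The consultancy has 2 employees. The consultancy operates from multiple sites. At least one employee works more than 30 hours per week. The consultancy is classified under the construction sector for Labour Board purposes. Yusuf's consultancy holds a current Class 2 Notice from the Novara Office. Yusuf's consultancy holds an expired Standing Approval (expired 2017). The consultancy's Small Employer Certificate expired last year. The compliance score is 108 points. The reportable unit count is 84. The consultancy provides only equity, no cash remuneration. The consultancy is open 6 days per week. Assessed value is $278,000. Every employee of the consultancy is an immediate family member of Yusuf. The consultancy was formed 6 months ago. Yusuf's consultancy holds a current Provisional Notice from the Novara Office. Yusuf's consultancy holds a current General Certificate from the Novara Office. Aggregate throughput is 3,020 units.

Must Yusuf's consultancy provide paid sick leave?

Exception (a) does not apply: assessed value is $278,000, not less than $241,000.
Exception (b) fails — the Small Employer Certificate has expired.
Exception (c) requires that the employer operates from a single site; but the employer operates from multiple sites, so (c) is unavailable.
Exception (d): a current General Certificate is held; remuneration is equity-only — every condition holds. But applying paragraphs (g)–(l): (g) applies — a current Class 2 Notice is held. (h) operates (a current Provisional Notice is held), but is itself disapplied by (i): (i) applies — the reportable unit count is 84, meeting the 71 threshold. (j) would limit (i) — aggregate throughput is 3,020 units, under the 3,110 units limit — but (k) sets (j) aside: (k) operates against (j): the consultancy is classified under the construction sector. (l) is not engaged (no current Standing Approval is held), so (k) stands. So (d) is unavailable.
No exception is made out. Yusuf's consultancy falls within the general rule.

Yes — Yusuf's consultancy must provide paid sick leave.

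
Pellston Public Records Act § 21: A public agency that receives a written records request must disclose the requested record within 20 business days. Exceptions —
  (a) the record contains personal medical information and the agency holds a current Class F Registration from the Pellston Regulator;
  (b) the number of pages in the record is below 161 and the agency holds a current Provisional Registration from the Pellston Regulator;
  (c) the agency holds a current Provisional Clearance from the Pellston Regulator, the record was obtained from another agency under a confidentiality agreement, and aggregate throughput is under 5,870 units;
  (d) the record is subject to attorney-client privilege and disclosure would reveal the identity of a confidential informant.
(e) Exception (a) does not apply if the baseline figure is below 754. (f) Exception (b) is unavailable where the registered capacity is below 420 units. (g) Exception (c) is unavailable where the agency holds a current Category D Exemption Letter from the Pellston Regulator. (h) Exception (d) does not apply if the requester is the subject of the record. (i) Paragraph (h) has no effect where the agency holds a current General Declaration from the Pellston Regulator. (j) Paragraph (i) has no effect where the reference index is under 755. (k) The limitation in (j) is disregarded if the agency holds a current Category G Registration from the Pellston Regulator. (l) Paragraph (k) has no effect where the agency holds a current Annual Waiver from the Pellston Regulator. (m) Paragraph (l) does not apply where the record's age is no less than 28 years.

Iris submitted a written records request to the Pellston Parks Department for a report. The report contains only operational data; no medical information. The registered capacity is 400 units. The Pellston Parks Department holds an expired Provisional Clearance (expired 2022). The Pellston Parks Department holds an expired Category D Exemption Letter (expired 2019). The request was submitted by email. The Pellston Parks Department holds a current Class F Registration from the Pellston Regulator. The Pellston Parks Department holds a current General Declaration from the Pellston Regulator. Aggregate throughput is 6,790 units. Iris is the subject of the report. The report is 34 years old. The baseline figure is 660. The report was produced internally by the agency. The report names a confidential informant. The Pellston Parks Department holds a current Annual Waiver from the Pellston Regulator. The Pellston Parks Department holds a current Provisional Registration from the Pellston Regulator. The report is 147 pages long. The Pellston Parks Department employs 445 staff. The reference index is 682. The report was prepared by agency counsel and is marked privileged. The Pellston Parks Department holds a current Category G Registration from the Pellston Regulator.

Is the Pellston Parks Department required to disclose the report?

No — exception (d) applies; the Pellston Parks Department is not required to disclose the report.

Exception (a) does not apply: the report contains only operational data.
Exception (b): the number of pages in the record is 147, below the 161 limit; a current Provisional Registration is held — every condition holds. But applying paragraph (f): (f) operates against (b): the registered capacity is 400 units, below the 420 units limit. So (b) is unavailable.
Exception (c) requires that the agency holds a current Provisional Clearance from the Pellston Regulator; but no current Provisional Clearance is held, so (c) is unavailable.
Exception (d): the report is privileged; the report names a confidential informant — every condition holds. Applying paragraphs (h)–(m): (h) would limit (d) — Iris is the subject of the report — but (i) sets (h) aside: (i) is engaged — a current General Declaration is held. (j) is triggered (the reference index is 682, under the 755 limit), but is displaced by (k): (k) operates against (j): a current Category G Registration is held. (l) is engaged (a current Annual Waiver is held), but is overridden by (m): (m) operates against (l): the record's age is 34 years, meeting the 28 years threshold. Exception (d) stands.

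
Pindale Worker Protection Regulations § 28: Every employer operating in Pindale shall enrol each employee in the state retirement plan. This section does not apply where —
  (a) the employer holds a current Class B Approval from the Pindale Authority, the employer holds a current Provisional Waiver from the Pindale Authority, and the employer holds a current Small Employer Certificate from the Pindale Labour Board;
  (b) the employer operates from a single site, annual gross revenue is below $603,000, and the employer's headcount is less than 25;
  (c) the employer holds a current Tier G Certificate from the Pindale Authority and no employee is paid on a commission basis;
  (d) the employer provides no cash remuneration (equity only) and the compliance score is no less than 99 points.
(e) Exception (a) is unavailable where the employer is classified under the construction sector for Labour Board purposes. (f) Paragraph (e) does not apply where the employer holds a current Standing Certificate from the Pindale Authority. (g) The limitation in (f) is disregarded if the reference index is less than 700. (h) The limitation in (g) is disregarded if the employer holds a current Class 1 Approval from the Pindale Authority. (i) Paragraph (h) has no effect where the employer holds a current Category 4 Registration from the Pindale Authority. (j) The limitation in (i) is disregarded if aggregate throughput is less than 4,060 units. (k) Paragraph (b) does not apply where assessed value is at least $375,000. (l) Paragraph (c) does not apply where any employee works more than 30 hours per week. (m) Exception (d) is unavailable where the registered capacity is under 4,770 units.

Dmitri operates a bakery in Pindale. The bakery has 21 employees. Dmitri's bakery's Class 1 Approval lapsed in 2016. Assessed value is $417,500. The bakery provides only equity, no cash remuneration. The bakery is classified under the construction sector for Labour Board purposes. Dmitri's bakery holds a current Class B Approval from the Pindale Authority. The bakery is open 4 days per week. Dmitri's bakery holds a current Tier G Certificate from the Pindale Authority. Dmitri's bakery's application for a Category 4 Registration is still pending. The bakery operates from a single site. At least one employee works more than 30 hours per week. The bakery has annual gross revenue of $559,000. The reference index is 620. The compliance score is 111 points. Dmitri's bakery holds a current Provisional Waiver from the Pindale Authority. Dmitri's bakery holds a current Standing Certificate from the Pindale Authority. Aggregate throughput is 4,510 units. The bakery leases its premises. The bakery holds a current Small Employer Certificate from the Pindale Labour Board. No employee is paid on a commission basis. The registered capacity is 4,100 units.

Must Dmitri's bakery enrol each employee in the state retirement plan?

Yes — Dmitri's bakery must enrol each employee in the state retirement plan.

Exception (a) is satisfied on its face — a current Class B Approval is held; a current Provisional Waiver is held; a current Small Employer Certificate is held. Turning to paragraphs (e)–(j): (e) operates against (a): the bakery is classified under the construction sector. (f) would limit (e) — a current Standing Certificate is held — but (g) sets (f) aside: (g) operates against (f): the reference index is 620, less than the 700 limit. (h) does not operate here (no current Class 1 Approval is held), so (g) stands. So (a) is unavailable.
Exception (b) is satisfied on its face — the employer operates from a single site; annual gross revenue is $559,000, below the $603,000 limit; the employer's headcount is 21, less than the 25 limit. However, paragraph (k) must be considered: (k) operates against (b): assessed value is $417,500, meeting the $375,000 threshold. So (b) is unavailable.
Exception (c): a current Tier G Certificate is held; no employee is paid on commission — every condition holds. Turning to paragraph (l): (l) is engaged — at least one employee exceeds 30 hours/week. Exception (c) does not apply.
Exception (d)'s conditions are all satisfied: remuneration is equity-only; the compliance score is 111 points, meeting the 99 points threshold. But applying paragraph (m): (m) operates against (d): the registered capacity is 4,100 units, under the 4,770 units limit. Exception (d) does not apply.
Every exception is unavailable, so the rule governs.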